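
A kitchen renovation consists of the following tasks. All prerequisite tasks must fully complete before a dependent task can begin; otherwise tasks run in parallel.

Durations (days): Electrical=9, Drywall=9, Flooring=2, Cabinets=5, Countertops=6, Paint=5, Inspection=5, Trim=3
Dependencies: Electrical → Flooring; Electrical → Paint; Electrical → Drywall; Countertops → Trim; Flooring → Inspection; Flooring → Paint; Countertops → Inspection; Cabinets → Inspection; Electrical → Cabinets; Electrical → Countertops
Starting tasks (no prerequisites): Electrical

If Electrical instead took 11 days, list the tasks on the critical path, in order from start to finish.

As given, the longest chain is Electrical→Countertops→Inspection = 9+6+5 = 20, so the finish is 20 days.
Since Electrical is critical, the +2 change carries straight to that chain (now 22 days).
That remains the longest chain; total 22 days.

Electrical, Countertops, Inspection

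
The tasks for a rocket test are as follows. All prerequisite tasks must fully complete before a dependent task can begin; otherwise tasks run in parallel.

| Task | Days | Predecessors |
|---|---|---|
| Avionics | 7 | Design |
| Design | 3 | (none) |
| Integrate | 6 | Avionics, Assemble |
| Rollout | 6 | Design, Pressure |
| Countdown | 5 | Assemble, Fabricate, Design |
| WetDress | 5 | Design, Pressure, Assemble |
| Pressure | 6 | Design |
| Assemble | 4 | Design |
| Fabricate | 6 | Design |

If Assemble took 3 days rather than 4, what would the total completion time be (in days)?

The binding path is Design→Avionics→Integrate = 3+7+6 = 16; finish at 16 days.
Assemble is off the critical path — its longest chain is 13 days, giving 3 of slack.
That remains the longest chain; total 16 days.

16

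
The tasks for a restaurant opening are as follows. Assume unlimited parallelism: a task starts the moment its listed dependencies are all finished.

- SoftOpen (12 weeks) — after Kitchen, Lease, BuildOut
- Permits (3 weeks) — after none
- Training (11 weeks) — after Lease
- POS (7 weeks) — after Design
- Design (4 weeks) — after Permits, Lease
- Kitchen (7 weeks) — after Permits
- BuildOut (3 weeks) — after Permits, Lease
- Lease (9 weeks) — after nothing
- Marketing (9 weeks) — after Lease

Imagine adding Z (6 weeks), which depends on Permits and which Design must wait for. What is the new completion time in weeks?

24

Originally the job takes 24 weeks.
With Z inserted, Design now waits for max(Permits, Lease, Z).
New critical path: Lease→BuildOut→SoftOpen = 9+3+12 = 24 ⇒ 24 weeks.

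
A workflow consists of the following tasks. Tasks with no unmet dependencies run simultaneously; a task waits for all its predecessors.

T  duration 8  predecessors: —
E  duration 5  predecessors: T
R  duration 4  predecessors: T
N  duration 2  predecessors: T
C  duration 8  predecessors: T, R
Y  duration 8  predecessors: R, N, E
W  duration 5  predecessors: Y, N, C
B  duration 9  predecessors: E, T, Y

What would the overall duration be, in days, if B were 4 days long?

Actual critical path: T→E→Y→B = 8+5+8+9 = 30 ⇒ 30 days.
B is on the critical path; changing it to 4 makes that path 25 days.
New critical path: T→E→Y→W = 8+5+8+5 = 26 ⇒ 26 days.

26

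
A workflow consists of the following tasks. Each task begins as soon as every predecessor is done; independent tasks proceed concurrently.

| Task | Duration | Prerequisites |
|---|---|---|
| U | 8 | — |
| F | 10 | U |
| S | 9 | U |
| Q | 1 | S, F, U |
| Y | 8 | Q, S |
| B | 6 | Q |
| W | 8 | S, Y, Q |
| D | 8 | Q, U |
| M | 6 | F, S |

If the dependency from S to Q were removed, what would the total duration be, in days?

35

Original critical path: U→F→Q→Y→W = 8+10+1+8+8 = 35 ⇒ 35 days.
Dropping S→Q doesn't change Q's earliest start (18); another predecessor still binds.
New critical path: U→F→Q→Y→W = 8+10+1+8+8 = 35 ⇒ 35 days.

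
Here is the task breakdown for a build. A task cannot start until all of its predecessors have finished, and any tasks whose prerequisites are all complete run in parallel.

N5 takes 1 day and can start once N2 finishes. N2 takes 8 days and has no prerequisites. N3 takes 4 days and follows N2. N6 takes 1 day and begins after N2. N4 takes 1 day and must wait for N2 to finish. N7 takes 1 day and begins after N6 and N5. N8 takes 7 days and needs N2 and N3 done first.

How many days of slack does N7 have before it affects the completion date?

The longest chain is N2→N3→N8 = 8+4+7 = 19; overall finish 19 days.
The longest chain containing N7 totals 10 days.
Slack of N7 = 18 − 9 = 9 days.

9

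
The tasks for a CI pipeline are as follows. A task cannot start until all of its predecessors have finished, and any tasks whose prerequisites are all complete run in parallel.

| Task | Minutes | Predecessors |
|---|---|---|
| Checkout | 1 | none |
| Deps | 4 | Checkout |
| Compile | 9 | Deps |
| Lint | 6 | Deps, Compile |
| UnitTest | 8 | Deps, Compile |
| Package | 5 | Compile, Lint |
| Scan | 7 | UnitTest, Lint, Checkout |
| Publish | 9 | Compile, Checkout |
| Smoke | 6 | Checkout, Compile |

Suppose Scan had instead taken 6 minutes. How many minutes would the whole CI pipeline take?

28

Critical path before the change: Checkout→Deps→Compile→UnitTest→Scan = 1+4+9+8+7 = 29 giving 29 minutes.
Scan lies on that path, so at 6 minutes the path becomes 28 minutes.
That remains the longest chain; total 28 minutes.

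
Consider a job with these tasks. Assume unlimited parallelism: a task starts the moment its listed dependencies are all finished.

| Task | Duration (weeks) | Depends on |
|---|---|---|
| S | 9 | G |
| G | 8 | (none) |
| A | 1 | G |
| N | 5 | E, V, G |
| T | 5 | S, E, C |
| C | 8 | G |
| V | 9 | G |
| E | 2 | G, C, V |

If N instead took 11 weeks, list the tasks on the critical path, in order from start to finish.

G, V, E, N

Critical path before the change: G→V→E→N = 8+9+2+5 = 24 giving 24 weeks.
Since N is critical, the +6 change carries straight to that chain (now 30 weeks).
The critical path is still G→V→E→N; finish is now 30 weeks.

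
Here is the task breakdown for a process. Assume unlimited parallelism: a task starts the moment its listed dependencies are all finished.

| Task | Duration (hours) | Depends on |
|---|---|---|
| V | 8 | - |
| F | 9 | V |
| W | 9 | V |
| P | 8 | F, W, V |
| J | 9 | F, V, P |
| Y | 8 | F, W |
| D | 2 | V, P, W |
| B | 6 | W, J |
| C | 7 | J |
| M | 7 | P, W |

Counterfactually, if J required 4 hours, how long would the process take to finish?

As given, the longest chain is V→F→P→J→C = 8+9+8+9+7 = 41, so the finish is 41 hours.
Since J is critical, the -5 change carries straight to that chain (now 36 hours).
The critical path is still V→F→P→J→C; finish is now 36 hours.

36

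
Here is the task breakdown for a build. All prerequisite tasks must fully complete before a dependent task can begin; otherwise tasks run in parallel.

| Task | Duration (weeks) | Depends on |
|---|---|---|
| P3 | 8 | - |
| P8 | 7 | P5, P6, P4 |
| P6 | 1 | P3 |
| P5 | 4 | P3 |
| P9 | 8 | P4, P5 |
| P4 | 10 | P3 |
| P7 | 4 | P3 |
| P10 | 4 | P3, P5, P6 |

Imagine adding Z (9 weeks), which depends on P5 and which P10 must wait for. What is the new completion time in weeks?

Originally the plan takes 26 weeks.
With Z inserted, P10 now waits for max(P3, P5, P6, Z).
New critical path: P3→P4→P9 = 8+10+8 = 26 ⇒ 26 weeks.

26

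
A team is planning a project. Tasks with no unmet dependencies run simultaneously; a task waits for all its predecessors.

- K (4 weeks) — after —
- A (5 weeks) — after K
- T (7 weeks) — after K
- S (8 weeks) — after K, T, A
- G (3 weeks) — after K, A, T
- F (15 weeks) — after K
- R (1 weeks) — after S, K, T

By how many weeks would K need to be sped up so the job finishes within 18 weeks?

2

Current finish: 20 weeks; target: 18.
K is on every critical path, so each week cut from K cuts the finish by one (this holds down to a finish of 17).
Need 20 − 18 = 2 weeks off K → K becomes 2 weeks, finish becomes 18.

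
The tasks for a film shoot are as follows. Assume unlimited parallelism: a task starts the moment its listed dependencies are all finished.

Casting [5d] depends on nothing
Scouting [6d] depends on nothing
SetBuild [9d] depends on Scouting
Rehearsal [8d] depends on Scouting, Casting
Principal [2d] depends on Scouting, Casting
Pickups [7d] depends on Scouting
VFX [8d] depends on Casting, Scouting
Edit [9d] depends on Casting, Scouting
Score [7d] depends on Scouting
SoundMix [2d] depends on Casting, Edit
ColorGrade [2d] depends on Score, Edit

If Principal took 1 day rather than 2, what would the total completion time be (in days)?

The binding path is Scouting→Edit→SoundMix = 6+9+2 = 17; finish at 17 days.
Principal has 9 days of float (longest path through it is 8).
The critical path is still Scouting→Edit→SoundMix; finish is now 17 days.

17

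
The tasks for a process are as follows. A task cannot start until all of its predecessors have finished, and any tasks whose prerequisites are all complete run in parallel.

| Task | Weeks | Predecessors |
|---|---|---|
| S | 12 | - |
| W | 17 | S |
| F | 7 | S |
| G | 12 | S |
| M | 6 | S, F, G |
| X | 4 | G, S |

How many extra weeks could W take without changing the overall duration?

The longest chain is S→G→M = 12+12+6 = 30; overall finish 30 weeks.
Longest path through W: 29 weeks (earliest finish 29, latest finish 30).
Float = 30 − 29 = 1.

1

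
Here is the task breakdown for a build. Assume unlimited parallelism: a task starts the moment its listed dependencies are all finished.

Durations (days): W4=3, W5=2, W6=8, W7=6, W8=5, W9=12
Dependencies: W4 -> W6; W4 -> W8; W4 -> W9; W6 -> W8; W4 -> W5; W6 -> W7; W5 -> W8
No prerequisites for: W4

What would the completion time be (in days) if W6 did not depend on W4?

Original critical path: W4→W6→W7 = 3+8+6 = 17 ⇒ 17 days.
Without W4→W6, W6's earliest start moves from 3 to 0.
After: W4→W9 = 3+12 = 15 → 15 days.

15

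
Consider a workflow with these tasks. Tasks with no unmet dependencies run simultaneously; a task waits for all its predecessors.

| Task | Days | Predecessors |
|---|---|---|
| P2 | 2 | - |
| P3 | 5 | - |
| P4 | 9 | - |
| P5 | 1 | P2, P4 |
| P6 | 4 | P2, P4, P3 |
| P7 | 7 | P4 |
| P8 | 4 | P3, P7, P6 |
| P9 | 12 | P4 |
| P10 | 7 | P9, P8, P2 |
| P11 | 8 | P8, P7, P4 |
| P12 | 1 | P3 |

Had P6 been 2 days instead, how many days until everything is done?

As given, the longest chain is P4→P7→P8→P11 = 9+7+4+8 = 28, so the finish is 28 days.
The longest path through P6 is only 25 days, so P6 has float 3.
No other chain overtakes it, so the finish is 28 days.

28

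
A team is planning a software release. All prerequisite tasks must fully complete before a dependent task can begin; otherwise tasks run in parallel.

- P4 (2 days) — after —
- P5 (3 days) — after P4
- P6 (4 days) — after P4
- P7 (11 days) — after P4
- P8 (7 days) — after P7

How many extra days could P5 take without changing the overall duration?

15

P4→P7→P8 = 2+11+7 = 20 sets the makespan at 20 days.
The longest chain containing P5 totals 5 days.
Slack of P5 = 17 − 2 = 15 days.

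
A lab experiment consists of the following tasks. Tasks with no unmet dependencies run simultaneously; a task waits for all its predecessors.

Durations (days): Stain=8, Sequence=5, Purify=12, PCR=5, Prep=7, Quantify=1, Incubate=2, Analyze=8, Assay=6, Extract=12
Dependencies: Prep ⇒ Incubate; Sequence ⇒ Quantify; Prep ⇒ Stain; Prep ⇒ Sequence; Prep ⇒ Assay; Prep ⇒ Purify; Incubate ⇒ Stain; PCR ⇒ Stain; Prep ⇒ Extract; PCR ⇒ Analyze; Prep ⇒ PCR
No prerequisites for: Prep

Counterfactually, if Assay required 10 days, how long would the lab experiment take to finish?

The binding path is Prep→PCR→Analyze = 7+5+8 = 20; finish at 20 days.
Assay has 7 days of float (longest path through it is 13).
The critical path is still Prep→PCR→Analyze; finish is now 20 days.

20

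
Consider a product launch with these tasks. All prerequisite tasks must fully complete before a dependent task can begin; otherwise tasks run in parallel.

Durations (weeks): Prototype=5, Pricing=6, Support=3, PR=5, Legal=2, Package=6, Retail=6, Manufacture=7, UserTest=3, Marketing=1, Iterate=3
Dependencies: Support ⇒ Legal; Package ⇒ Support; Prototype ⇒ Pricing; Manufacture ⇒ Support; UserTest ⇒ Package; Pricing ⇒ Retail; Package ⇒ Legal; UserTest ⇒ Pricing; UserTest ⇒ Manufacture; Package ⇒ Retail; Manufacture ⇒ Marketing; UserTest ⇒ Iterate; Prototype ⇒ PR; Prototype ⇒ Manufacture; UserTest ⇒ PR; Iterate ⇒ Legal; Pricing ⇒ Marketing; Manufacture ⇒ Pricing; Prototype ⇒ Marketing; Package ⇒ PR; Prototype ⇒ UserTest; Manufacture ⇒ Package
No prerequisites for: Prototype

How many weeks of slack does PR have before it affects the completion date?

1

Critical path: Prototype→UserTest→Manufacture→Package→Retail = 5+3+7+6+6 = 27, so the finish is 27 weeks.
The longest chain containing PR totals 26 weeks.
So PR can slip 27 − 26 = 1 week.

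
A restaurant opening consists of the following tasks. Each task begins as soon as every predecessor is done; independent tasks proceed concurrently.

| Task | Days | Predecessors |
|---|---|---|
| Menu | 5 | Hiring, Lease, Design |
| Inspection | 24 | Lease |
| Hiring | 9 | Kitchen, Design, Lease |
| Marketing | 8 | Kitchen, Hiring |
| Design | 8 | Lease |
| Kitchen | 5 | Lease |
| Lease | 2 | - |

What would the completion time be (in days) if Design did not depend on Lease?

26

With the dependency in place, Lease→Design→Hiring→Marketing = 2+8+9+8 = 27 sets the finish at 27 days.
Without Lease→Design, Design's earliest start moves from 2 to 0.
After: Lease→Inspection = 2+24 = 26 → 26 days.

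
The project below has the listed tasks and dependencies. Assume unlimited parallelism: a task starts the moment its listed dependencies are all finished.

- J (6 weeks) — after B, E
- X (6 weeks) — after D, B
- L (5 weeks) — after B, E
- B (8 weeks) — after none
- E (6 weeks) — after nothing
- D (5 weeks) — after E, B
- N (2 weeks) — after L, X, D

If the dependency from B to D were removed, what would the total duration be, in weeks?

19

With the dependency in place, B→D→X→N = 8+5+6+2 = 21 sets the finish at 21 weeks.
Without B→D, D's earliest start moves from 8 to 6.
New critical path: E→D→X→N = 6+5+6+2 = 19 ⇒ 19 weeks.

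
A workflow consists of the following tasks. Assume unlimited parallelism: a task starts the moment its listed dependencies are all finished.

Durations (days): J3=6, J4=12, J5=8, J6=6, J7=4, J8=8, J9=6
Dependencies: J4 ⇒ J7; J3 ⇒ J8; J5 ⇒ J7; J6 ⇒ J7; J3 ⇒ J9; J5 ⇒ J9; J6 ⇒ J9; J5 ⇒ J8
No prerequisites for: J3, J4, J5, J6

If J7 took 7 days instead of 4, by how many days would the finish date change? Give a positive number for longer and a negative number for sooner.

3

Critical path before the change: J4→J7 = 12+4 = 16 giving 16 days.
J7 is on the critical path; changing it to 7 makes that path 19 days.
The critical path is still J4→J7; finish is now 19 days.
Change in finish: 19 − 16 = +3 days.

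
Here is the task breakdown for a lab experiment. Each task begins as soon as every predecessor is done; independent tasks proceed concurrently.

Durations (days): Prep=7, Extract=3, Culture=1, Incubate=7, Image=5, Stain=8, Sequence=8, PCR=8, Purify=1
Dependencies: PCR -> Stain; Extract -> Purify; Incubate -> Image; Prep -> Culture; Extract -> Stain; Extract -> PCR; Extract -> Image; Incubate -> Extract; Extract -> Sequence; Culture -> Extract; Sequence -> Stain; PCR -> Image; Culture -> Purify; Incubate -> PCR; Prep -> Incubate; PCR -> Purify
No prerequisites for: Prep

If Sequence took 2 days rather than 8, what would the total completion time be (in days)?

Actual critical path: Prep→Incubate→Extract→Sequence→Stain = 7+7+3+8+8 = 33 ⇒ 33 days.
Since Sequence is critical, the -6 change carries straight to that chain (now 27 days).
New critical path: Prep→Incubate→Extract→PCR→Stain = 7+7+3+8+8 = 33 ⇒ 33 days.

33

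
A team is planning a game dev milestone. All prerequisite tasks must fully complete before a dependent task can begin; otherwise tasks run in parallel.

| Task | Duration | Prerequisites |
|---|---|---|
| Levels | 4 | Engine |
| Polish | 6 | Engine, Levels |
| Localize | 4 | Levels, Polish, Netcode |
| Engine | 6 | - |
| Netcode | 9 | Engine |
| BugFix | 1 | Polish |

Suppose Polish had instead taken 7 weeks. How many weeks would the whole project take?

21

As given, the longest chain is Engine→Levels→Polish→Localize = 6+4+6+4 = 20, so the finish is 20 weeks.
Polish is on the critical path; changing it to 7 makes that path 21 weeks.
That remains the longest chain; total 21 weeks.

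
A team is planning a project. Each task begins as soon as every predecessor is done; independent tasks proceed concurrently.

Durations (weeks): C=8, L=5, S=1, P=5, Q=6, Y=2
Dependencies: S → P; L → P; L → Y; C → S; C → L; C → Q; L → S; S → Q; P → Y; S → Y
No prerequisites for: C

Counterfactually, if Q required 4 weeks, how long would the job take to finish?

21

Actual critical path: C→L→S→P→Y = 8+5+1+5+2 = 21 ⇒ 21 weeks.
Q has 1 week of float (longest path through it is 20).
No other chain overtakes it, so the finish is 21 weeks.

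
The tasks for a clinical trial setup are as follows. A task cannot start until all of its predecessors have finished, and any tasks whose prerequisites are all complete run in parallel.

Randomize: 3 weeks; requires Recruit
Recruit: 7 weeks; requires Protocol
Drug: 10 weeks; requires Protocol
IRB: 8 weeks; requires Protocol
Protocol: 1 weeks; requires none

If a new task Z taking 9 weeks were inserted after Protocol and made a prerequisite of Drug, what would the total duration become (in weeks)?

20

Originally the schedule takes 11 weeks.
With Z inserted, Drug now waits for max(Protocol, Z).
New critical path: Protocol→Z→Drug = 1+9+10 = 20 ⇒ 20 weeks.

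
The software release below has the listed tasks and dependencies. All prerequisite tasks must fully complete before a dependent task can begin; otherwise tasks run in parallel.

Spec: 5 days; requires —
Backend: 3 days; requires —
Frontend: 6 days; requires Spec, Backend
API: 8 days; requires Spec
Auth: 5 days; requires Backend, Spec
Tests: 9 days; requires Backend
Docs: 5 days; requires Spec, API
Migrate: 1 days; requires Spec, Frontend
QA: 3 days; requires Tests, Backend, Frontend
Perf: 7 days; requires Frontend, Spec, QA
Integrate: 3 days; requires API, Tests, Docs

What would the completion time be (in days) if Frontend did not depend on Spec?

Original critical path: Backend→Tests→QA→Perf = 3+9+3+7 = 22 ⇒ 22 days.
Without Spec→Frontend, Frontend's earliest start moves from 5 to 3.
The longest chain is now Backend→Tests→QA→Perf = 3+9+3+7 = 22, so the schedule takes 22 days.

22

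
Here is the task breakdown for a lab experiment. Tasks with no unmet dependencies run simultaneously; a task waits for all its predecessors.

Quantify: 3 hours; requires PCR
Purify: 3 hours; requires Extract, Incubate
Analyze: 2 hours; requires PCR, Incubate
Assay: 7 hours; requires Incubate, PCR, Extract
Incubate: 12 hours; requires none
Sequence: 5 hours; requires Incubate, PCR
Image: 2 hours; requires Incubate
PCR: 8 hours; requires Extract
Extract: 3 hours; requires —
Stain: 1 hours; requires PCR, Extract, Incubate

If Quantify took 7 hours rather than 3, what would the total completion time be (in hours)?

19

Critical path before the change: Incubate→Assay = 12+7 = 19 giving 19 hours.
Quantify is off the critical path — its longest chain is 14 hours, giving 5 of slack.
No other chain overtakes it, so the finish is 19 hours.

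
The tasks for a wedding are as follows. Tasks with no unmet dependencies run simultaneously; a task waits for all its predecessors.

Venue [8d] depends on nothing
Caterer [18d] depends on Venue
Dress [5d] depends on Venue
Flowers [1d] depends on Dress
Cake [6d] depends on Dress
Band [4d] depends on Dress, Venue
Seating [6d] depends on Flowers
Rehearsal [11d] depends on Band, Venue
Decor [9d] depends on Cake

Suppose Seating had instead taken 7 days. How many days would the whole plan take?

28

The binding path is Venue→Dress→Cake→Decor = 8+5+6+9 = 28; finish at 28 days.
The longest path through Seating is only 20 days, so Seating has float 8.
That remains the longest chain; total 28 days.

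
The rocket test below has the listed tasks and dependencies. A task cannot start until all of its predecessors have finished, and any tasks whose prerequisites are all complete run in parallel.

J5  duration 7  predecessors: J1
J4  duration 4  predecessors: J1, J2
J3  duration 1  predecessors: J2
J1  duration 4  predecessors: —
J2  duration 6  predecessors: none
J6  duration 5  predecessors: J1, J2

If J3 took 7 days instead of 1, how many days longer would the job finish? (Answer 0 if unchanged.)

2

Baseline: J1→J5 = 4+7 = 11 → 11 days.
J3 is off the critical path — its longest chain is 7 days, giving 4 of slack.
New critical path: J2→J3 = 6+7 = 13 ⇒ 13 days.
Change in finish: 13 − 11 = +2 days.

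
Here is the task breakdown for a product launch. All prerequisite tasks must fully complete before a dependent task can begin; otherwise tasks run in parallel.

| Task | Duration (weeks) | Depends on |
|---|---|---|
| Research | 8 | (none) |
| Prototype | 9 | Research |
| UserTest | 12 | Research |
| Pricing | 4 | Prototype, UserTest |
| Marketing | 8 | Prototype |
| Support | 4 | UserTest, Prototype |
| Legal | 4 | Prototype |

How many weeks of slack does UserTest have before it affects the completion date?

Research→Prototype→Marketing = 8+9+8 = 25 sets the makespan at 25 weeks.
Longest path through UserTest: 24 weeks (earliest finish 20, latest finish 21).
Slack of UserTest = 9 − 8 = 1 week.

1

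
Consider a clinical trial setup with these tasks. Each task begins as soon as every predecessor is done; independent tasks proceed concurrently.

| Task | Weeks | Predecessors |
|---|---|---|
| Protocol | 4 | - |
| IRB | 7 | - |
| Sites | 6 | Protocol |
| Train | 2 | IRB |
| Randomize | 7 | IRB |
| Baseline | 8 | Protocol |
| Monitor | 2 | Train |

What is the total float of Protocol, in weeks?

2

The longest chain is IRB→Randomize = 7+7 = 14; overall finish 14 weeks.
Longest path through Protocol: 12 weeks (earliest finish 4, latest finish 6).
Float = 14 − 12 = 2.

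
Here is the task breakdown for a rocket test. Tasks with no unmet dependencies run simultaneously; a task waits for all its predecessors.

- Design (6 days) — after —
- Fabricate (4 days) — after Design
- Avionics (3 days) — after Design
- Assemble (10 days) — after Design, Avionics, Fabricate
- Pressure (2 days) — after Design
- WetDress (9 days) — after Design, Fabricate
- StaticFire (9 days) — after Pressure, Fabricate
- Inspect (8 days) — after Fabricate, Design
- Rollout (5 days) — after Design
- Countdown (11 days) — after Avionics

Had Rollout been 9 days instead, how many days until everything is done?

20

Actual critical path: Design→Fabricate→Assemble = 6+4+10 = 20 ⇒ 20 days.
Rollout has 9 days of float (longest path through it is 11).
No other chain overtakes it, so the finish is 20 days.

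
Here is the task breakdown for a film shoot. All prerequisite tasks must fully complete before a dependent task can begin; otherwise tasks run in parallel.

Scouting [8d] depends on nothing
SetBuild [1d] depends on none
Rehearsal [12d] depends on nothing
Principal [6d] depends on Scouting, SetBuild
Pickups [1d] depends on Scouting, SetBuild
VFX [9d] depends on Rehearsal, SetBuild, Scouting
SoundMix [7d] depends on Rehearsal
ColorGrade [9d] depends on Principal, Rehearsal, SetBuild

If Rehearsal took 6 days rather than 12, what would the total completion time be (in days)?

23

Critical path before the change: Scouting→Principal→ColorGrade = 8+6+9 = 23 giving 23 days.
The longest path through Rehearsal is only 21 days, so Rehearsal has float 2.
The critical path is still Scouting→Principal→ColorGrade; finish is now 23 days.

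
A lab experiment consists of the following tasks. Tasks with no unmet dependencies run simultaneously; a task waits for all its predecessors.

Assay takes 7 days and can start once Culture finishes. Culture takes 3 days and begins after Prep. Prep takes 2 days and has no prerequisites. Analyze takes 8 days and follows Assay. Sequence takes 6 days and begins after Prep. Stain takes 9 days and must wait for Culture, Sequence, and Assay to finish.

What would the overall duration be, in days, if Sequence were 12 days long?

Baseline: Prep→Culture→Assay→Stain = 2+3+7+9 = 21 → 21 days.
Sequence has 4 days of float (longest path through it is 17).
The binding chain switches to Prep→Sequence→Stain = 2+12+9 = 23; finish 23 days.

23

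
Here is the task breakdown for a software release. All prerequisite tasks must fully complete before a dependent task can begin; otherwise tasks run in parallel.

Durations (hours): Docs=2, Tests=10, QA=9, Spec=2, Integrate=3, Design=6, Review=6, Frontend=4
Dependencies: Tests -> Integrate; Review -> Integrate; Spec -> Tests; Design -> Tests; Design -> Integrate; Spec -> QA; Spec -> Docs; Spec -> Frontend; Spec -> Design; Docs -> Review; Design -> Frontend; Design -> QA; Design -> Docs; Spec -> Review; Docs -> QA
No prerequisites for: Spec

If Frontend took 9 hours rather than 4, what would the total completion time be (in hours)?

The binding path is Spec→Design→Tests→Integrate = 2+6+10+3 = 21; finish at 21 hours.
Frontend is off the critical path — its longest chain is 12 hours, giving 9 of slack.
The critical path is still Spec→Design→Tests→Integrate; finish is now 21 hours.

21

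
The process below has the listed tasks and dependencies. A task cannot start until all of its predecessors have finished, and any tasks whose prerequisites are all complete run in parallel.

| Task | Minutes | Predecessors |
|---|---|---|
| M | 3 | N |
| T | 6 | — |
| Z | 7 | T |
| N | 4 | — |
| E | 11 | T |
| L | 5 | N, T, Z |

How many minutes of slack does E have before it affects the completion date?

Critical path: T→Z→L = 6+7+5 = 18, so the finish is 18 minutes.
E finishes as early as 17 and must finish by 18.
Slack of E = 7 − 6 = 1 minute.

1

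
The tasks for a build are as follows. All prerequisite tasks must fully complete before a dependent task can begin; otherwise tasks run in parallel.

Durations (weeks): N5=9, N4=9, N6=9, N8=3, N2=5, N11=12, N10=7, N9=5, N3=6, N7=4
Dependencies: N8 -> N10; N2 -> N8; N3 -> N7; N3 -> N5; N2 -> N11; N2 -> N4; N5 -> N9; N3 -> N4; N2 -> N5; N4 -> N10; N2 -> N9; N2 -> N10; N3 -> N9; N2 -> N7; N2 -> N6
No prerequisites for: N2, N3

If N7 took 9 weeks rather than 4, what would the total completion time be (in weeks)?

Baseline: N3→N4→N10 = 6+9+7 = 22 → 22 weeks.
The longest path through N7 is only 10 weeks, so N7 has float 12.
No other chain overtakes it, so the finish is 22 weeks.

22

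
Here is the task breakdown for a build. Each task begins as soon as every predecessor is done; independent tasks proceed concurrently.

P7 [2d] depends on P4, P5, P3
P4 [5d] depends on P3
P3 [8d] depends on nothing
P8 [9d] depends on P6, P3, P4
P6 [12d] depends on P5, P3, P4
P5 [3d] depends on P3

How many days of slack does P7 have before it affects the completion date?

19

The longest chain is P3→P4→P6→P8 = 8+5+12+9 = 34; overall finish 34 days.
The longest chain containing P7 totals 15 days.
Float = 34 − 15 = 19.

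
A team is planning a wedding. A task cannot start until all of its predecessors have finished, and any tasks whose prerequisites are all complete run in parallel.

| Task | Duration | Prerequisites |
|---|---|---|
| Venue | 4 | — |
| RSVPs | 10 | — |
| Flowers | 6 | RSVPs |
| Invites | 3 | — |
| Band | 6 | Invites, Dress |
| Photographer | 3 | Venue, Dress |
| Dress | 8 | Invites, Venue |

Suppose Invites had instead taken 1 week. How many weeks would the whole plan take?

Actual critical path: Venue→Dress→Band = 4+8+6 = 18 ⇒ 18 weeks.
Invites is off the critical path — its longest chain is 17 weeks, giving 1 of slack.
The critical path is still Venue→Dress→Band; finish is now 18 weeks.

18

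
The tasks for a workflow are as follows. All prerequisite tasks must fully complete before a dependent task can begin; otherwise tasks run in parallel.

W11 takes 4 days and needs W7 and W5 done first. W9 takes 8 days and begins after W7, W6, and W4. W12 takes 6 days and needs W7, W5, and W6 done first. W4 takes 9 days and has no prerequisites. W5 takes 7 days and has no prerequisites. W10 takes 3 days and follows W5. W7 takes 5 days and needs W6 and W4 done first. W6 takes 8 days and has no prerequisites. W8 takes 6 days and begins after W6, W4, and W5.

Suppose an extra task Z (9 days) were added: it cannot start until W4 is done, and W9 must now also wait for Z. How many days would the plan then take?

26

Originally the plan takes 22 days.
With Z inserted, W9 now waits for max(W7, W6, W4, Z).
New critical path: W4→Z→W9 = 9+9+8 = 26 ⇒ 26 days.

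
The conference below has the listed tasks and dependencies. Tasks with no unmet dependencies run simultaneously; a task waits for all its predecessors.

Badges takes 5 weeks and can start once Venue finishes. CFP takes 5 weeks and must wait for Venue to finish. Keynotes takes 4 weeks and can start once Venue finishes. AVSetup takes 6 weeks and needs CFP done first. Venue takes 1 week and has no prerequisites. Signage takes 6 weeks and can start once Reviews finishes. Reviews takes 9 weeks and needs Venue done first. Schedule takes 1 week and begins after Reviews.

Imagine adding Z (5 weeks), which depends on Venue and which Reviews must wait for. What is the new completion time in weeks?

21

Originally the job takes 16 weeks.
With Z inserted, Reviews now waits for max(Venue, Z).
New critical path: Venue→Z→Reviews→Signage = 1+5+9+6 = 21 ⇒ 21 weeks.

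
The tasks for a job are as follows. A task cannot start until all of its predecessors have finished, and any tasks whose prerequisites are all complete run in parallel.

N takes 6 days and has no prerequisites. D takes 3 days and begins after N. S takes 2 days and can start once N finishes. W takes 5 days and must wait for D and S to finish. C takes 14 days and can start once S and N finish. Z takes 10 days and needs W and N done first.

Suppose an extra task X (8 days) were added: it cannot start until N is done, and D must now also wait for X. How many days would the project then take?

Originally the project takes 24 days.
With X inserted, D now waits for max(N, X).
New critical path: N→X→D→W→Z = 6+8+3+5+10 = 32 ⇒ 32 days.

32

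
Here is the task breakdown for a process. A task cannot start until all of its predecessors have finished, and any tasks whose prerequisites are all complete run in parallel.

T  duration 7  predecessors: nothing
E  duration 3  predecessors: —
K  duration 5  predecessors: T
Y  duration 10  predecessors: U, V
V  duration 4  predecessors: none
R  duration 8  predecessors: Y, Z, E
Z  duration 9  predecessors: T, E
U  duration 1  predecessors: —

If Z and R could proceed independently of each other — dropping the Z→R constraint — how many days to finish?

Before: longest chain T→Z→R = 7+9+8 = 24, finish 24.
Without Z→R, R's earliest start moves from 16 to 14.
New critical path: V→Y→R = 4+10+8 = 22 ⇒ 22 days.

22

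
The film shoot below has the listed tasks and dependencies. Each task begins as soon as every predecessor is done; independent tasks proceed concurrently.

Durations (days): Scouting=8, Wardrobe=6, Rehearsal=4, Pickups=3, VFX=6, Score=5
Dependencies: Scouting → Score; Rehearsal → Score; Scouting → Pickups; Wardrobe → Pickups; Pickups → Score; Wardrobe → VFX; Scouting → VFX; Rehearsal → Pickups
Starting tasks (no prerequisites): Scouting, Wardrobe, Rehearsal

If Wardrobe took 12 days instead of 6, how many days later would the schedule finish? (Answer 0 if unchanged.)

4

Baseline: Scouting→Pickups→Score = 8+3+5 = 16 → 16 days.
The longest path through Wardrobe is only 14 days, so Wardrobe has float 2.
The binding chain switches to Wardrobe→Pickups→Score = 12+3+5 = 20; finish 20 days.
Change in finish: 20 − 16 = +4 days.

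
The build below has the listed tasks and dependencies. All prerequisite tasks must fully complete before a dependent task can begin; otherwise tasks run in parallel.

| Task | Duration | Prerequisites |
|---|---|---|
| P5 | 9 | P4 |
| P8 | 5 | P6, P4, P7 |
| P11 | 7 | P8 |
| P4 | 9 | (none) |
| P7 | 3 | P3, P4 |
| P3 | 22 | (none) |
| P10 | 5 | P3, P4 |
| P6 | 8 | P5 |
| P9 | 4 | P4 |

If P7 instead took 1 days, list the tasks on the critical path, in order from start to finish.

As given, the longest chain is P4→P5→P6→P8→P11 = 9+9+8+5+7 = 38, so the finish is 38 days.
P7 has 1 day of float (longest path through it is 37).
The critical path is still P4→P5→P6→P8→P11; finish is now 38 days.

P4, P5, P6, P8, P11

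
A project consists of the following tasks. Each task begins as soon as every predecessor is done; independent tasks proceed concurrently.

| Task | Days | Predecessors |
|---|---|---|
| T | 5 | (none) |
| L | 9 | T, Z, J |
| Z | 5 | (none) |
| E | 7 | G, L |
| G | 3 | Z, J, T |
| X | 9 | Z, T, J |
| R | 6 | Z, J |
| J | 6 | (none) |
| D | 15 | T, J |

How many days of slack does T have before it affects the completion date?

The longest chain is J→L→E = 6+9+7 = 22; overall finish 22 days.
T finishes as early as 5 and must finish by 6.
So T can slip 6 − 5 = 1 day.

1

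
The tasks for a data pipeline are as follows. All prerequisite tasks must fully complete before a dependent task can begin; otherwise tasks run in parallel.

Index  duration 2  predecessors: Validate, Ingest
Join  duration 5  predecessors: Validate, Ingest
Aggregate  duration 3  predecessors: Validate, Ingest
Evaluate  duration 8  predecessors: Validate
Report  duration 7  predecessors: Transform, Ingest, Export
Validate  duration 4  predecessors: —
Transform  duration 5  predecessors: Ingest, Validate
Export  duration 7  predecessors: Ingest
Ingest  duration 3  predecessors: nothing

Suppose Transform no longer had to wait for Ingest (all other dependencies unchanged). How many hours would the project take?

With the dependency in place, Ingest→Export→Report = 3+7+7 = 17 sets the finish at 17 hours.
Dropping Ingest→Transform doesn't change Transform's earliest start (4); another predecessor still binds.
After: Ingest→Export→Report = 3+7+7 = 17 → 17 hours.

17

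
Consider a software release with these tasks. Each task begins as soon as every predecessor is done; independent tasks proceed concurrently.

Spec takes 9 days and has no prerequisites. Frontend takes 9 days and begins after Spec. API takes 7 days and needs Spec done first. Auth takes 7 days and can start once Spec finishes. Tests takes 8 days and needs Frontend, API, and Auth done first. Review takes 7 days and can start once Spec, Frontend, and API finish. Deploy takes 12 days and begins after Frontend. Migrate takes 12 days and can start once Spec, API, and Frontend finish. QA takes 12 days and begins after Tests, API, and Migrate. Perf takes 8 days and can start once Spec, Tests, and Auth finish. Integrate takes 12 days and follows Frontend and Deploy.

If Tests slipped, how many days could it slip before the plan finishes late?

4

Critical path: Spec→Frontend→Deploy→Integrate = 9+9+12+12 = 42, so the finish is 42 days.
The longest chain containing Tests totals 38 days.
Slack of Tests = 22 − 18 = 4 days.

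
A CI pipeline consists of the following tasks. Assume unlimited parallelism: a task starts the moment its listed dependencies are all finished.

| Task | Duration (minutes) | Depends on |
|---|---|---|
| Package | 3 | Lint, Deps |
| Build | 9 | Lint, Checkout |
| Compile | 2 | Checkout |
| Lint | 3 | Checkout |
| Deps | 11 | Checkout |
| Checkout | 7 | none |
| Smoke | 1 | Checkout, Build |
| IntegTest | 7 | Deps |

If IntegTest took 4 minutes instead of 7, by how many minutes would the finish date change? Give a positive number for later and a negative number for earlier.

-3

The binding path is Checkout→Deps→IntegTest = 7+11+7 = 25; finish at 25 minutes.
Since IntegTest is critical, the -3 change carries straight to that chain (now 22 minutes).
That remains the longest chain; total 22 minutes.
Change in finish: 22 − 25 = -3 minutes.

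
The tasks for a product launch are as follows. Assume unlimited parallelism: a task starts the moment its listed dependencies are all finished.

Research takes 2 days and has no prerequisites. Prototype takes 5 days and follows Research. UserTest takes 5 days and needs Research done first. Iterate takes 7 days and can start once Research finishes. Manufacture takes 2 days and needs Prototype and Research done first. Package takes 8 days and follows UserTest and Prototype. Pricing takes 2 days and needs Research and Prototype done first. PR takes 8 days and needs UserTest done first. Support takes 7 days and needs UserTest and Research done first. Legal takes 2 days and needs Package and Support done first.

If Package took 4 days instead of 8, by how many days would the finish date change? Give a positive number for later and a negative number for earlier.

-1

As given, the longest chain is Research→Prototype→Package→Legal = 2+5+8+2 = 17, so the finish is 17 days.
Package is on the critical path; changing it to 4 makes that path 13 days.
Now Research→UserTest→Support→Legal = 2+5+7+2 = 16 is longest, so the finish becomes 16 days.
Change in finish: 16 − 17 = -1 days.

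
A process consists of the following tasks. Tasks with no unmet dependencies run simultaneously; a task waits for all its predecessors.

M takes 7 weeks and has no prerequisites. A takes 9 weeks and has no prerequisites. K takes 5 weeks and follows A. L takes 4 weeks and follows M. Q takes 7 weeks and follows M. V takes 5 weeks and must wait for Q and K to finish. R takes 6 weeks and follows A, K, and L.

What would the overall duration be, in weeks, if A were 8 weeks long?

Actual critical path: A→K→R = 9+5+6 = 20 ⇒ 20 weeks.
A lies on that path, so at 8 weeks the path becomes 19 weeks.
The binding chain switches to M→Q→V = 7+7+5 = 19; finish 19 weeks.

19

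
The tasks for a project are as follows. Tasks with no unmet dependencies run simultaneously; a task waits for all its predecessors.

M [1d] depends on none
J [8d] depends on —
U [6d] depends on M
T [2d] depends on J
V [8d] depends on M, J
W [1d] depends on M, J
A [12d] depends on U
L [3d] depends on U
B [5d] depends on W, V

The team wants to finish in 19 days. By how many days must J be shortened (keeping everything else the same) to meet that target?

2

Current finish: 21 days; target: 19.
J is on every critical path, so each day cut from J cuts the finish by one (this holds down to a finish of 19).
Need 21 − 19 = 2 days off J → J becomes 6 days, finish becomes 19.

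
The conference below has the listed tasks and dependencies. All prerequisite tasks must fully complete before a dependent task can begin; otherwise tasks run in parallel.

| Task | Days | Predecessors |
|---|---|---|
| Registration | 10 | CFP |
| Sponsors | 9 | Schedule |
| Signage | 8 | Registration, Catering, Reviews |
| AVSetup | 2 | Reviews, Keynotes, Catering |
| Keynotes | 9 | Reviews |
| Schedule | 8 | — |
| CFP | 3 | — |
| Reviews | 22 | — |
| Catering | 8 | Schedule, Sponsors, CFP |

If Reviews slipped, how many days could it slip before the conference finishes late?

Critical path: Reviews→Keynotes→AVSetup = 22+9+2 = 33, so the finish is 33 days.
The longest chain containing Reviews totals 33 days.
Float = 33 − 33 = 0.

0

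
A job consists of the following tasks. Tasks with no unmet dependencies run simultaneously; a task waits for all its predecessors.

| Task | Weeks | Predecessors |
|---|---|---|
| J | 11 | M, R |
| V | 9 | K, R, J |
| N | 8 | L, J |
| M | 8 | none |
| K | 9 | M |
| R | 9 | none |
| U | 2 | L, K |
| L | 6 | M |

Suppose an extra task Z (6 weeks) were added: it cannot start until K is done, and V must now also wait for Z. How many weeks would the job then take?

Originally the job takes 29 weeks.
With Z inserted, V now waits for max(K, R, J, Z).
New critical path: M→K→Z→V = 8+9+6+9 = 32 ⇒ 32 weeks.

32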